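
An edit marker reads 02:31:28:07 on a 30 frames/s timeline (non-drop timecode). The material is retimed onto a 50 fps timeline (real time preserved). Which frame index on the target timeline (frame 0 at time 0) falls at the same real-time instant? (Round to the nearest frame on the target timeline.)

Source frame index: (2×3600 + 31×60 + 28) × 30 + 7 = 272647.
Real time: 272647 / (30) = 272647/30 s.
Target frame: (272647/30) × (50) = 1363235/3 ≈ 454411.667 → 454412.

frame 454412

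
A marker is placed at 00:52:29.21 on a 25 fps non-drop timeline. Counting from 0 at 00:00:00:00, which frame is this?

78746

Total seconds to the label: (0 × 3600 + 52 × 60 + 29) = 3149.
Frame index = 3149 × 25 + 21 = 78746.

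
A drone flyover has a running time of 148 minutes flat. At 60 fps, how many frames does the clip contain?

532800 frames

148 min = 8880 s.
Frames = 8880 × 60 = 532800.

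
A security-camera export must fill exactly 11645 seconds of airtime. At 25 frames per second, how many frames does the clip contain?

Frames = 11645 × 25 = 291125.

291125 frames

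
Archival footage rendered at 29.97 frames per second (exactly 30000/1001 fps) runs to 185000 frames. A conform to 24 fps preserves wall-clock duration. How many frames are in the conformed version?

148148 frames

Target frames = source frames × (target rate / source rate) = 185000 × (24)/(30000/1001) = 185000 × 1001/1250 = 148148.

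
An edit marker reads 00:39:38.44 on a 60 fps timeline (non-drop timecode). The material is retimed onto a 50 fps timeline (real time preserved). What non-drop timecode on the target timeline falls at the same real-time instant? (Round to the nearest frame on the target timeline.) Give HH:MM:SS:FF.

Source frame index: (0×3600 + 39×60 + 38) × 60 + 44 = 142724.
Real time: 142724 / (60) = 35681/15 s.
Target frame: (35681/15) × (50) = 356810/3 ≈ 118936.667 → 118937.
At 50 labels/s: frame 118937 → 00:39:38:37.

00:39:38:37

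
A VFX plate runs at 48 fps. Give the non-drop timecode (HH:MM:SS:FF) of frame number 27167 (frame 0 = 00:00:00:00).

00:09:25:47

27167 ÷ 48 = 565 full seconds, remainder 47 frames.
565 s = 0 h 9 min 25 s.
Timecode: 00:09:25:47.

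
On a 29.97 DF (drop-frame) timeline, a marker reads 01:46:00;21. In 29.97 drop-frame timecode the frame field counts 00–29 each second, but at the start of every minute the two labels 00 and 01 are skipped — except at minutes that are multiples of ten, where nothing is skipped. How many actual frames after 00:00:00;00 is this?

Complete 10-minute blocks: 10, each 17982 frames → 179820.
Remaining 6 whole minutes in the current block: 1800 + 5 × 1798 = 10790 frames.
Within the current minute: 0 × 30 + 21 − 2 = 19 (labels ;00/;01 skipped at this minute). Total = 179820 + 10790 + 19 = 190629.

190629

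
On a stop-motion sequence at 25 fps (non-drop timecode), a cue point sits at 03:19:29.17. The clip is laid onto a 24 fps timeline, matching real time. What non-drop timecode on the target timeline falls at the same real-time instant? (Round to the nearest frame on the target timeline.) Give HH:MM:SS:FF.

03:19:29:16

Source frame index: (3×3600 + 19×60 + 29) × 25 + 17 = 299242.
Real time: 299242 / (25) = 299242/25 s.
Target frame: (299242/25) × (24) = 7181808/25 ≈ 287272.320 → 287272.
At 24 labels/s: frame 287272 → 03:19:29:16.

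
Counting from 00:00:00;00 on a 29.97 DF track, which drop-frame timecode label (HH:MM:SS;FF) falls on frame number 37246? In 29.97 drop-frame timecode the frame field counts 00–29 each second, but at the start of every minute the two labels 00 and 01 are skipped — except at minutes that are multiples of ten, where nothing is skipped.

Each 10-minute DF block holds 10 × 60 × 30 − 9 × 2 = 17982 frames. 37246 ÷ 17982 → 2 full blocks, remainder 1282.
Within the partial block the first minute is 1800 frames and each further minute 1798, so 0 further minute boundaries passed. Total skipped labels = 18 × 2 + 2 × 0 = 36.
Non-drop label index = 37246 + 36 = 37282; at 30 labels/s that is 00:20:42:22, i.e. DF 00:20:42;22.

00:20:42;22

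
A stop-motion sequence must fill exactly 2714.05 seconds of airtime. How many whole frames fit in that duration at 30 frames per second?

Frames = 2714.05 × 30 = 162843/2 ≈ 81421.5000.
Complete frames: 81421.

81421 frames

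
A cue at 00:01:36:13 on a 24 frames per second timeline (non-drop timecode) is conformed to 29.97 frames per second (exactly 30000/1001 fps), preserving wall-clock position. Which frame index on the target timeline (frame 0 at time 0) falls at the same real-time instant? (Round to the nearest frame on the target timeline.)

Source frame index: (0×3600 + 1×60 + 36) × 24 + 13 = 2317.
Real time: 2317 / (24) = 2317/24 s.
Target frame: (2317/24) × (30000/1001) = 413750/143 ≈ 2893.357 → 2893.

frame 2893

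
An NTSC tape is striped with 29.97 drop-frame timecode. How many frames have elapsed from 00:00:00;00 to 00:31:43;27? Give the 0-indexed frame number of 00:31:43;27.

Complete 10-minute blocks: 3, each 17982 frames → 53946.
Remaining 1 whole minute in the current block: 1800 + 0 × 1798 = 1800 frames.
Within the current minute: 43 × 30 + 27 − 2 = 1315 (labels ;00/;01 skipped at this minute). Total = 53946 + 1800 + 1315 = 57061.

57061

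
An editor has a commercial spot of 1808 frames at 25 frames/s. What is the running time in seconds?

72.32 seconds

Running time = 1808 / (25) = 72.32 s.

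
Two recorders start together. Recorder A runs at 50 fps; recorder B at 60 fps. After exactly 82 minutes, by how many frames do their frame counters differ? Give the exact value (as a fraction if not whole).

49200 frames

82 min = 4920 s.
A emits 50 × 4920 = 246000 frames; B emits 60 × 4920 = 295200.
Difference = 49200 frames; B is ahead of A.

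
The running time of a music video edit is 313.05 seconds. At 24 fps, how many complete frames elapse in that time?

7513 frames

Frames = 313.05 × 24 = 37566/5 ≈ 7513.2000.
Complete frames: 7513.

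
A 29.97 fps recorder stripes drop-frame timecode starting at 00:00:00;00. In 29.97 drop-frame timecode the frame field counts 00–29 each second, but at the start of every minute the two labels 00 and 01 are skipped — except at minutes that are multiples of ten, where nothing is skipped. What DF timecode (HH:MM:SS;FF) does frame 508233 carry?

Each 10-minute DF block holds 10 × 60 × 30 − 9 × 2 = 17982 frames. 508233 ÷ 17982 → 28 full blocks, remainder 4737.
Within the partial block the first minute is 1800 frames and each further minute 1798, so 2 further minute boundaries passed. Total skipped labels = 18 × 28 + 2 × 2 = 508.
Non-drop label index = 508233 + 508 = 508741; at 30 labels/s that is 04:42:38:01, i.e. DF 04:42:38;01.

04:42:38;01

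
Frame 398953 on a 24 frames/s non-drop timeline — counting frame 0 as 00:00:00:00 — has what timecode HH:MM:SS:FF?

04:37:03:01

398953 ÷ 24 = 16623 full seconds, remainder 1 frame.
16623 s = 4 h 37 min 3 s.
Timecode: 04:37:03:01.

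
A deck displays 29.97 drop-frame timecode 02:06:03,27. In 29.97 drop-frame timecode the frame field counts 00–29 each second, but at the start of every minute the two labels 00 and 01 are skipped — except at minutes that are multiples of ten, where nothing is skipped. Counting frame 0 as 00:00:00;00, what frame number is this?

226689

Complete 10-minute blocks: 12, each 17982 frames → 215784.
Remaining 6 whole minutes in the current block: 1800 + 5 × 1798 = 10790 frames.
Within the current minute: 3 × 30 + 27 − 2 = 115 (labels ;00/;01 skipped at this minute). Total = 215784 + 10790 + 115 = 226689.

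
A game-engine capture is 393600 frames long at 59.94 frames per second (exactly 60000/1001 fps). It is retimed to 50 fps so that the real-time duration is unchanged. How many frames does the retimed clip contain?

328328 frames

Target frames = source frames × (target rate / source rate) = 393600 × (50)/(60000/1001) = 393600 × 1001/1200 = 328328.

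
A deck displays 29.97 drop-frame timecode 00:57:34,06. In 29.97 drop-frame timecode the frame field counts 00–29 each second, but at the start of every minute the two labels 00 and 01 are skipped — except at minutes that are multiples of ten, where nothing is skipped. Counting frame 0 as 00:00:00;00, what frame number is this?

103522

As if non-drop at 30 labels/s: (0 × 3600 + 57 × 60 + 34) × 30 + 6 = 103626.
Minute boundaries passed: 57; those not divisible by 10: 57 − 5 = 52; dropped labels = 2 × 52 = 104.
Actual frame index = 103626 − 104 = 103522.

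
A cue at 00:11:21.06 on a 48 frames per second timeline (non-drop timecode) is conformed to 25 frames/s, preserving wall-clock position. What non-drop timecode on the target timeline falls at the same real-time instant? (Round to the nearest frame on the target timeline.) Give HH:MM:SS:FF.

00:11:21:03

Source frame index: (0×3600 + 11×60 + 21) × 48 + 6 = 32694.
Real time: 32694 / (48) = 5449/8 s.
Target frame: (5449/8) × (25) = 136225/8 ≈ 17028.125 → 17028.
At 25 labels/s: frame 17028 → 00:11:21:03.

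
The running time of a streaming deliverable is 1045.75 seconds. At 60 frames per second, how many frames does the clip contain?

62745 frames

Frames = 1045.75 × 60 = 62745.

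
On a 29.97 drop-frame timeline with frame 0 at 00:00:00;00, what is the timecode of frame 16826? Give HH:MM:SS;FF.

00:09:21;14

Ten DF minutes hold 17982 frames, so frame 16826 lies in block 0 (frames 0–17981) with 16826 frames into that block.
The block's first minute is 1800 frames and the rest 1798 each; 16826 frames reaches minute 9, so 0 × 18 + 9 × 2 = 18 labels have been skipped so far.
Adding those back, label number 16826 + 18 = 16844 at 30 labels/s is 561 s + 14 f = 0 h 9 min 21 s frame 14, i.e. 00:09:21;14.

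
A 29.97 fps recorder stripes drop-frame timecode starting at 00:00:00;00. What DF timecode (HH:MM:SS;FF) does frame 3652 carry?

00:02:01;26

Each 10-minute DF block holds 10 × 60 × 30 − 9 × 2 = 17982 frames. 3652 ÷ 17982 → 0 full blocks, remainder 3652.
Within the partial block the first minute is 1800 frames and each further minute 1798, so 2 further minute boundaries passed. Total skipped labels = 18 × 0 + 2 × 2 = 4.
Non-drop label index = 3652 + 4 = 3656; at 30 labels/s that is 00:02:01:26, i.e. DF 00:02:01;26.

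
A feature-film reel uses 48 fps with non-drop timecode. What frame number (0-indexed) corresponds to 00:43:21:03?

Total seconds to the label: (0 × 3600 + 43 × 60 + 21) = 2601.
Frame index = 2601 × 48 + 3 = 124851.

frame 124851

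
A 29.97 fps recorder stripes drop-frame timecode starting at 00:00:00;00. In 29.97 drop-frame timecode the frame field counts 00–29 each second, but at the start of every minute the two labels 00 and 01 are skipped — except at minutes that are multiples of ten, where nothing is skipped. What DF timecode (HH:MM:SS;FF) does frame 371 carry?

00:00:12;11

Each 10-minute DF block holds 10 × 60 × 30 − 9 × 2 = 17982 frames. 371 ÷ 17982 → 0 full blocks, remainder 371.
Within the partial block the first minute is 1800 frames and each further minute 1798, so 0 further minute boundaries passed. Total skipped labels = 18 × 0 + 2 × 0 = 0.
Non-drop label index = 371 + 0 = 371; at 30 labels/s that is 00:00:12:11, i.e. DF 00:00:12;11.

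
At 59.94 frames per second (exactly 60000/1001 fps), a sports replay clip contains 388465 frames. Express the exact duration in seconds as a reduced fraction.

Running time = 388465 ÷ (60000/1001) = 388465 × 1001/60000 = 77770693/12000 s.

77770693/12000 seconds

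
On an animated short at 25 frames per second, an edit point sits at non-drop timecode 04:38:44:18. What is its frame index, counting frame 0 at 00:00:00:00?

Total seconds to the label: (4 × 3600 + 38 × 60 + 44) = 16724.
Frame index = 16724 × 25 + 18 = 418118.

frame 418118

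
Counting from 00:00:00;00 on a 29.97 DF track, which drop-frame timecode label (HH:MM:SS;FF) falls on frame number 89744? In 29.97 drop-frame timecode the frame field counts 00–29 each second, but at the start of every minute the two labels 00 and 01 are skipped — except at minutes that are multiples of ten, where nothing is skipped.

00:49:54;14

Each 10-minute DF block holds 10 × 60 × 30 − 9 × 2 = 17982 frames. 89744 ÷ 17982 → 4 full blocks, remainder 17816.
Within the partial block the first minute is 1800 frames and each further minute 1798, so 9 further minute boundaries passed. Total skipped labels = 18 × 4 + 2 × 9 = 90.
Non-drop label index = 89744 + 90 = 89834; at 30 labels/s that is 00:49:54:14, i.e. DF 00:49:54;14.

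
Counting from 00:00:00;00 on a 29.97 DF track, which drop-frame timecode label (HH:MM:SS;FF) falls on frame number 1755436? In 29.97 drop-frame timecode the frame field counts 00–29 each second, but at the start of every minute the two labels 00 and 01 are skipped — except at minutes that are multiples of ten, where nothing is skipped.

Ten DF minutes hold 17982 frames, so frame 1755436 lies in block 97 (frames 1744254–1762235) with 11182 frames into that block.
The block's first minute is 1800 frames and the rest 1798 each; 11182 frames reaches minute 6, so 97 × 18 + 6 × 2 = 1758 labels have been skipped so far.
Adding those back, label number 1755436 + 1758 = 1757194 at 30 labels/s is 58573 s + 4 f = 16 h 16 min 13 s frame 4, i.e. 16:16:13;04.

16:16:13;04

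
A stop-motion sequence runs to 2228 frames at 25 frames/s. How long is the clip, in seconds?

Running time = 2228 / (25) = 89.12 s.

89.12 seconds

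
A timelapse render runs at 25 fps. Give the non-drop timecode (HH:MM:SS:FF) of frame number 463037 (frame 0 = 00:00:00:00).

05:08:41:12

463037 ÷ 25 = 18521 full seconds, remainder 12 frames.
18521 s = 5 h 8 min 41 s.
Timecode: 05:08:41:12.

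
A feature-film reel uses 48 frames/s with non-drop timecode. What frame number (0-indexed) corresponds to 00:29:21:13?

Total seconds to the label: (0 × 3600 + 29 × 60 + 21) = 1761.
Frame index = 1761 × 48 + 13 = 84541.

84541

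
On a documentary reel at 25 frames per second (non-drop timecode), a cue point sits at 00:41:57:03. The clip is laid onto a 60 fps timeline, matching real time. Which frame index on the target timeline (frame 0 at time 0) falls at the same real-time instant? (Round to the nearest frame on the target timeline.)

frame 151027

Source frame index: (0×3600 + 41×60 + 57) × 25 + 3 = 62928.
Real time: 62928 / (25) = 62928/25 s.
Target frame: (62928/25) × (60) = 755136/5 ≈ 151027.200 → 151027.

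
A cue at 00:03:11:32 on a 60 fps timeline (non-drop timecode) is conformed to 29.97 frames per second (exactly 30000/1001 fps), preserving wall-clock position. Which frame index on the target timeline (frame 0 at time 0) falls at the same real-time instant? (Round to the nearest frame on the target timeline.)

Source frame index: (0×3600 + 3×60 + 11) × 60 + 32 = 11492.
Real time: 11492 / (60) = 2873/15 s.
Target frame: (2873/15) × (30000/1001) = 442000/77 ≈ 5740.260 → 5740.

frame 5740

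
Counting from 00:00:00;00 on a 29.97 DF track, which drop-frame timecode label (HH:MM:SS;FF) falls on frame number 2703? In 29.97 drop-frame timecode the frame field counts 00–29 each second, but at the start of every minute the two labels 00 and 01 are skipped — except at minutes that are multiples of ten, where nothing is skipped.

00:01:30;05

Each 10-minute DF block holds 10 × 60 × 30 − 9 × 2 = 17982 frames. 2703 ÷ 17982 → 0 full blocks, remainder 2703.
Within the partial block the first minute is 1800 frames and each further minute 1798, so 1 further minute boundary passed. Total skipped labels = 18 × 0 + 2 × 1 = 2.
Non-drop label index = 2703 + 2 = 2705; at 30 labels/s that is 00:01:30:05, i.e. DF 00:01:30;05.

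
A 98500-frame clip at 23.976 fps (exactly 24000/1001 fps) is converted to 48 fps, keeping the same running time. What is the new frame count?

197197 frames

Target frames = source frames × (target rate / source rate) = 98500 × (48)/(24000/1001) = 98500 × 1001/500 = 197197.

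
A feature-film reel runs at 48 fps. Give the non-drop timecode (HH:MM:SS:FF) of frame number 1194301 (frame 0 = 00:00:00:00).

06:54:41:13

1194301 ÷ 48 = 24881 full seconds, remainder 13 frames.
24881 s = 6 h 54 min 41 s.
Timecode: 06:54:41:13.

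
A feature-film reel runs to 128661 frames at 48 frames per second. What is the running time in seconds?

2680.4375 seconds

Running time = 128661 / (48) = 2680.4375 s.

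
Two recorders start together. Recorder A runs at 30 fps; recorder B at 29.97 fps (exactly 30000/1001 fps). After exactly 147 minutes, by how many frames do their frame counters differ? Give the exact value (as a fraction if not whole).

37800/143 frames

147 min = 8820 s.
A emits 30 × 8820 = 264600 frames; B emits 30000/1001 × 8820 = 37800000/143.
Difference = 37800/143 frames (≈ 264.3357); B is behind A.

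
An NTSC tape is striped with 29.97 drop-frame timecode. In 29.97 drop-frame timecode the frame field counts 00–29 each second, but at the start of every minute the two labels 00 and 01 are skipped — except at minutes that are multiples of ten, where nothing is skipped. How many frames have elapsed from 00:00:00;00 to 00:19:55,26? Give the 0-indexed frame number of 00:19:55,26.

35840

Complete 10-minute blocks: 1, each 17982 frames → 17982.
Remaining 9 whole minutes in the current block: 1800 + 8 × 1798 = 16184 frames.
Within the current minute: 55 × 30 + 26 − 2 = 1674 (labels ;00/;01 skipped at this minute). Total = 17982 + 16184 + 1674 = 35840.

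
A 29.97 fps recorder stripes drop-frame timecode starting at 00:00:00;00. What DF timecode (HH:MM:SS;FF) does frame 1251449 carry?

11:35:56;21

Each 10-minute DF block holds 10 × 60 × 30 − 9 × 2 = 17982 frames. 1251449 ÷ 17982 → 69 full blocks, remainder 10691.
Within the partial block the first minute is 1800 frames and each further minute 1798, so 5 further minute boundaries passed. Total skipped labels = 18 × 69 + 2 × 5 = 1252.
Non-drop label index = 1251449 + 1252 = 1252701; at 30 labels/s that is 11:35:56:21, i.e. DF 11:35:56;21.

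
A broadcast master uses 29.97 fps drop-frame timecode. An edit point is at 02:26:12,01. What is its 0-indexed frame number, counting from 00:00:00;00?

262897

As if non-drop at 30 labels/s: (2 × 3600 + 26 × 60 + 12) × 30 + 1 = 263161.
Minute boundaries passed: 146; those not divisible by 10: 146 − 14 = 132; dropped labels = 2 × 132 = 264.
Actual frame index = 263161 − 264 = 262897.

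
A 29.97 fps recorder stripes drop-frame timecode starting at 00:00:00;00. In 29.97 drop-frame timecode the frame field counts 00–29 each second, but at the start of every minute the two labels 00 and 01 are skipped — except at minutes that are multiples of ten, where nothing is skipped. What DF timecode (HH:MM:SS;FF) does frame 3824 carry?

Ten DF minutes hold 17982 frames, so frame 3824 lies in block 0 (frames 0–17981) with 3824 frames into that block.
The block's first minute is 1800 frames and the rest 1798 each; 3824 frames reaches minute 2, so 0 × 18 + 2 × 2 = 4 labels have been skipped so far.
Adding those back, label number 3824 + 4 = 3828 at 30 labels/s is 127 s + 18 f = 0 h 2 min 7 s frame 18, i.e. 00:02:07;18.

00:02:07;18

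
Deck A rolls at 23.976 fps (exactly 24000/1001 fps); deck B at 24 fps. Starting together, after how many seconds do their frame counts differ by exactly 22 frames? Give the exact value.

11011/12 seconds

The gap grows by |24 − 24000/1001| = 24/1001 frames per second.
Time for a 22-frame gap: 22 ÷ (24/1001) = 11011/12 s.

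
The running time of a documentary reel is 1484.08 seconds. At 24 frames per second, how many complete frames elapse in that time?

Frames = 1484.08 × 24 = 890448/25 ≈ 35617.9200.
Complete frames: 35617.

35617 frames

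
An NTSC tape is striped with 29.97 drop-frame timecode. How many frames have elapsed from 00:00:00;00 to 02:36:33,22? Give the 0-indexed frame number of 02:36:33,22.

281530

As if non-drop at 30 labels/s: (2 × 3600 + 36 × 60 + 33) × 30 + 22 = 281812.
Minute boundaries passed: 156; those not divisible by 10: 156 − 15 = 141; dropped labels = 2 × 141 = 282.
Actual frame index = 281812 − 282 = 281530.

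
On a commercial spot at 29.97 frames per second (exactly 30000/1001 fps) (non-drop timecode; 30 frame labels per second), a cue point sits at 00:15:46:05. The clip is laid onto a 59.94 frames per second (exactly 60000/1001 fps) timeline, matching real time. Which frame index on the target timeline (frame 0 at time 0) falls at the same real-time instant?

frame 56770

Source frame index: (0×3600 + 15×60 + 46) × 30 + 5 = 28385.
Real time: 28385 / (30000/1001) = 5682677/6000 s.
Target frame: (5682677/6000) × (60000/1001) = 56770.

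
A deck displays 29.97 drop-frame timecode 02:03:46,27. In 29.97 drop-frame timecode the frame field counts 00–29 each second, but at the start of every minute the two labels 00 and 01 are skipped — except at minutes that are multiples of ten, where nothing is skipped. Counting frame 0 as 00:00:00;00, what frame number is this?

As if non-drop at 30 labels/s: (2 × 3600 + 3 × 60 + 46) × 30 + 27 = 222807.
Minute boundaries passed: 123; those not divisible by 10: 123 − 12 = 111; dropped labels = 2 × 111 = 222.
Actual frame index = 222807 − 222 = 222585.

222585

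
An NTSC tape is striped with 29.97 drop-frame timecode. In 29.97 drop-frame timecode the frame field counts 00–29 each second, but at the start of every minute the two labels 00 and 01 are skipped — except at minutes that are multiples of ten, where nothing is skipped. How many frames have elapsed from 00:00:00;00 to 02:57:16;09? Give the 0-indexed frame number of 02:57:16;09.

As if non-drop at 30 labels/s: (2 × 3600 + 57 × 60 + 16) × 30 + 9 = 319089.
Minute boundaries passed: 177; those not divisible by 10: 177 − 17 = 160; dropped labels = 2 × 160 = 320.
Actual frame index = 319089 − 320 = 318769.

318769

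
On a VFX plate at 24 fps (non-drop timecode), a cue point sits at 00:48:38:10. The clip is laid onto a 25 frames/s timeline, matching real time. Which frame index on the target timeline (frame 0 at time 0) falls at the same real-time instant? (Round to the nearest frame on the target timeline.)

Source frame index: (0×3600 + 48×60 + 38) × 24 + 10 = 70042.
Real time: 70042 / (24) = 35021/12 s.
Target frame: (35021/12) × (25) = 875525/12 ≈ 72960.417 → 72960.

frame 72960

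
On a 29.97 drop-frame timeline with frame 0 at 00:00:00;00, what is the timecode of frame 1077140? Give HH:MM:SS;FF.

Ten DF minutes hold 17982 frames, so frame 1077140 lies in block 59 (frames 1060938–1078919) with 16202 frames into that block.
The block's first minute is 1800 frames and the rest 1798 each; 16202 frames reaches minute 9, so 59 × 18 + 9 × 2 = 1080 labels have been skipped so far.
Adding those back, label number 1077140 + 1080 = 1078220 at 30 labels/s is 35940 s + 20 f = 9 h 59 min 0 s frame 20, i.e. 09:59:00;20.

09:59:00;20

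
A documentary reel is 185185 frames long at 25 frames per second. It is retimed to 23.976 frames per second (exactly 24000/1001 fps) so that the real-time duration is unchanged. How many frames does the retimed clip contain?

177600 frames

Target frames = source frames × (target rate / source rate) = 185185 × (24000/1001)/(25) = 185185 × 960/1001 = 177600.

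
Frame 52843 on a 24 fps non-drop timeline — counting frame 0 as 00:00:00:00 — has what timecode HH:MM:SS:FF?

00:36:41:19

52843 ÷ 24 = 2201 full seconds, remainder 19 frames.
2201 s = 0 h 36 min 41 s.
Timecode: 00:36:41:19.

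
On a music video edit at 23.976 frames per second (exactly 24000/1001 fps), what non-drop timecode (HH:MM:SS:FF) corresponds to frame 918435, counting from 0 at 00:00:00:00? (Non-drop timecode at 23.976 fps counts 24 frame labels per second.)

918435 ÷ 24 = 38268 full seconds, remainder 3 frames.
38268 s = 10 h 37 min 48 s.
Timecode: 10:37:48:03.

10:37:48:03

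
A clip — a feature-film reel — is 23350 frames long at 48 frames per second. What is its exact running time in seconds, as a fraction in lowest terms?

11675/24 seconds

Running time = 23350 ÷ (48) = 23350 × 1/48 = 11675/24 s.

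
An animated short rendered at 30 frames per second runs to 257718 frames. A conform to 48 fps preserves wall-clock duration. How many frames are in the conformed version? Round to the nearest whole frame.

412349 frames

Frames at target rate = 257718 × (48) / (30) = 2061744/5 ≈ 412348.800.
Nearest whole frame: 412349.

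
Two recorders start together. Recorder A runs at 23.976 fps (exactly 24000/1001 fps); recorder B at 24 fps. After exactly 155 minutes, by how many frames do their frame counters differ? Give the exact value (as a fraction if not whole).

155 min = 9300 s.
A emits 24000/1001 × 9300 = 223200000/1001 frames; B emits 24 × 9300 = 223200.
Difference = 223200/1001 frames (≈ 222.9770); B is ahead of A.

223200/1001 frames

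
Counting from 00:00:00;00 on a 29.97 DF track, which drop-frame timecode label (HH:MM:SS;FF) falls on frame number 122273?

Ten DF minutes hold 17982 frames, so frame 122273 lies in block 6 (frames 107892–125873) with 14381 frames into that block.
The block's first minute is 1800 frames and the rest 1798 each; 14381 frames reaches minute 7, so 6 × 18 + 7 × 2 = 122 labels have been skipped so far.
Adding those back, label number 122273 + 122 = 122395 at 30 labels/s is 4079 s + 25 f = 1 h 7 min 59 s frame 25, i.e. 01:07:59;25.

01:07:59;25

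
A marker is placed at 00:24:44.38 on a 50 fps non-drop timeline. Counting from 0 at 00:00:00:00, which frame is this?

Total seconds to the label: (0 × 3600 + 24 × 60 + 44) = 1484.
Frame index = 1484 × 50 + 38 = 74238.

frame 74238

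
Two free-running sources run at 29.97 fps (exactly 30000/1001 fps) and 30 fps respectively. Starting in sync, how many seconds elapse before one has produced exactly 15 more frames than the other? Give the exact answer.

500.5 seconds

The gap grows by |30 − 30000/1001| = 30/1001 frames per second.
Time for a 15-frame gap: 15 ÷ (30/1001) = 500.5 s.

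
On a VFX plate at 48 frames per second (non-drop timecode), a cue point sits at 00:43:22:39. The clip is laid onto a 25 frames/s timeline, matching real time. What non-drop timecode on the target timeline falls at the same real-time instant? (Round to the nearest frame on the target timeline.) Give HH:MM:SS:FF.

Source frame index: (0×3600 + 43×60 + 22) × 48 + 39 = 124935.
Real time: 124935 / (48) = 41645/16 s.
Target frame: (41645/16) × (25) = 1041125/16 ≈ 65070.312 → 65070.
At 25 labels/s: frame 65070 → 00:43:22:20.

00:43:22:20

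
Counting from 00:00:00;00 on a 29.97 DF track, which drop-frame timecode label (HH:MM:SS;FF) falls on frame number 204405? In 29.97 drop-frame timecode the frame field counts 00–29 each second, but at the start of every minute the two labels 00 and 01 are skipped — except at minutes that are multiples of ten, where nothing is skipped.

01:53:40;09

Each 10-minute DF block holds 10 × 60 × 30 − 9 × 2 = 17982 frames. 204405 ÷ 17982 → 11 full blocks, remainder 6603.
Within the partial block the first minute is 1800 frames and each further minute 1798, so 3 further minute boundaries passed. Total skipped labels = 18 × 11 + 2 × 3 = 204.
Non-drop label index = 204405 + 204 = 204609; at 30 labels/s that is 01:53:40:09, i.e. DF 01:53:40;09.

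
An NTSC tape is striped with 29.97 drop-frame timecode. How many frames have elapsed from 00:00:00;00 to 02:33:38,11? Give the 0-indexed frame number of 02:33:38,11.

276275

Complete 10-minute blocks: 15, each 17982 frames → 269730.
Remaining 3 whole minutes in the current block: 1800 + 2 × 1798 = 5396 frames.
Within the current minute: 38 × 30 + 11 − 2 = 1149 (labels ;00/;01 skipped at this minute). Total = 269730 + 5396 + 1149 = 276275.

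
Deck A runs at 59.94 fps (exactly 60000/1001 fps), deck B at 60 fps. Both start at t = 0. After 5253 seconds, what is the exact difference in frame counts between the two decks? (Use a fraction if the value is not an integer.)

315180/1001 frames

A emits 60000/1001 × 5253 = 315180000/1001 frames; B emits 60 × 5253 = 315180.
Difference = 315180/1001 frames (≈ 314.8651); B is ahead of A.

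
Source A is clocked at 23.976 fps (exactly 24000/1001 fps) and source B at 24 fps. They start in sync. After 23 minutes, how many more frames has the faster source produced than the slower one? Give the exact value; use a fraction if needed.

23 min = 1380 s.
A emits 24000/1001 × 1380 = 33120000/1001 frames; B emits 24 × 1380 = 33120.
Difference = 33120/1001 frames (≈ 33.0869); B is ahead of A.

33120/1001 frames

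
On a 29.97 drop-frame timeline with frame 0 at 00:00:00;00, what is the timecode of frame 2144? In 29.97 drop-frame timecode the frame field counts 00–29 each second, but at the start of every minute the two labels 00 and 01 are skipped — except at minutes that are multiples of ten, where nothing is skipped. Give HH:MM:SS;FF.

Each 10-minute DF block holds 10 × 60 × 30 − 9 × 2 = 17982 frames. 2144 ÷ 17982 → 0 full blocks, remainder 2144.
Within the partial block the first minute is 1800 frames and each further minute 1798, so 1 further minute boundary passed. Total skipped labels = 18 × 0 + 2 × 1 = 2.
Non-drop label index = 2144 + 2 = 2146; at 30 labels/s that is 00:01:11:16, i.e. DF 00:01:11;16.

00:01:11;16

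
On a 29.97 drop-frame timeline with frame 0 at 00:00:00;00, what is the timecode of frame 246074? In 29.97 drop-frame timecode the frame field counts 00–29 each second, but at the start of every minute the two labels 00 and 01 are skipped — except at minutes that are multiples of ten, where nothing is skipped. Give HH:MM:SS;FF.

02:16:50;20

Each 10-minute DF block holds 10 × 60 × 30 − 9 × 2 = 17982 frames. 246074 ÷ 17982 → 13 full blocks, remainder 12308.
Within the partial block the first minute is 1800 frames and each further minute 1798, so 6 further minute boundaries passed. Total skipped labels = 18 × 13 + 2 × 6 = 246.
Non-drop label index = 246074 + 246 = 246320; at 30 labels/s that is 02:16:50:20, i.e. DF 02:16:50;20.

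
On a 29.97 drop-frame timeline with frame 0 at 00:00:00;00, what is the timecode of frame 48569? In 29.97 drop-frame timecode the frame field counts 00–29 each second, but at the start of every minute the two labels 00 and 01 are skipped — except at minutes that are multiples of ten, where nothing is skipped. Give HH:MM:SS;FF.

Ten DF minutes hold 17982 frames, so frame 48569 lies in block 2 (frames 35964–53945) with 12605 frames into that block.
The block's first minute is 1800 frames and the rest 1798 each; 12605 frames reaches minute 7, so 2 × 18 + 7 × 2 = 50 labels have been skipped so far.
Adding those back, label number 48569 + 50 = 48619 at 30 labels/s is 1620 s + 19 f = 0 h 27 min 0 s frame 19, i.e. 00:27:00;19.

00:27:00;19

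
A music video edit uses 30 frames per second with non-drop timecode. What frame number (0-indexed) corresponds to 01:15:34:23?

136043

Total seconds to the label: (1 × 3600 + 15 × 60 + 34) = 4534.
Frame index = 4534 × 30 + 23 = 136043.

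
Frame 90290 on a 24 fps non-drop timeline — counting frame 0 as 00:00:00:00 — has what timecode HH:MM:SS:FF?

90290 ÷ 24 = 3762 full seconds, remainder 2 frames.
3762 s = 1 h 2 min 42 s.
Timecode: 01:02:42:02.

01:02:42:02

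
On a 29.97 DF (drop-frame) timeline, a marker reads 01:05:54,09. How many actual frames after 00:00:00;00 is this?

Complete 10-minute blocks: 6, each 17982 frames → 107892.
Remaining 5 whole minutes in the current block: 1800 + 4 × 1798 = 8992 frames.
Within the current minute: 54 × 30 + 9 − 2 = 1627 (labels ;00/;01 skipped at this minute). Total = 107892 + 8992 + 1627 = 118511.

118511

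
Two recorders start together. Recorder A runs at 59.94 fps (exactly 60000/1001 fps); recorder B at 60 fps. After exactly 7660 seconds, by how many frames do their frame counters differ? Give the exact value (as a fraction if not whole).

459600/1001 frames

A emits 60000/1001 × 7660 = 459600000/1001 frames; B emits 60 × 7660 = 459600.
Difference = 459600/1001 frames (≈ 459.1409); B is ahead of A.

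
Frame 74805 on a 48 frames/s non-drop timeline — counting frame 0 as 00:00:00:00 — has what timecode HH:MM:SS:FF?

00:25:58:21

74805 ÷ 48 = 1558 full seconds, remainder 21 frames.
1558 s = 0 h 25 min 58 s.
Timecode: 00:25:58:21.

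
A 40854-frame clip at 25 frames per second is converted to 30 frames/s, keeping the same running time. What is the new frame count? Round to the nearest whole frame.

Frames at target rate = 40854 × (30) / (25) = 245124/5 ≈ 49024.800.
Nearest whole frame: 49025.

49025 frames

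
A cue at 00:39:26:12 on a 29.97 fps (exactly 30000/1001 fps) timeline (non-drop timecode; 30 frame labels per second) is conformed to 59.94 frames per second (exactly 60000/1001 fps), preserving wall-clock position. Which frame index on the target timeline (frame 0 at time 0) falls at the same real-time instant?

frame 141984

Source frame index: (0×3600 + 39×60 + 26) × 30 + 12 = 70992.
Real time: 70992 / (30000/1001) = 1480479/625 s.
Target frame: (1480479/625) × (60000/1001) = 141984.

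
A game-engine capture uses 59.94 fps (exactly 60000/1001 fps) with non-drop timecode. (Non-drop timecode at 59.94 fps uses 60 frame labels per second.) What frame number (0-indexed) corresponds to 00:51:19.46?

Total seconds to the label: (0 × 3600 + 51 × 60 + 19) = 3079.
Frame index = 3079 × 60 + 46 = 184786.

frame 184786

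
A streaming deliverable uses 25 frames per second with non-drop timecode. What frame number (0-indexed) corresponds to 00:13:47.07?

frame 20682

Total seconds to the label: (0 × 3600 + 13 × 60 + 47) = 827.
Frame index = 827 × 25 + 7 = 20682.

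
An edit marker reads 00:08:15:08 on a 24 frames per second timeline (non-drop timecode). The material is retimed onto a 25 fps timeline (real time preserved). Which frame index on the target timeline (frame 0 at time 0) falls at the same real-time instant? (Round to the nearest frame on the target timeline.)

Source frame index: (0×3600 + 8×60 + 15) × 24 + 8 = 11888.
Real time: 11888 / (24) = 1486/3 s.
Target frame: (1486/3) × (25) = 37150/3 ≈ 12383.333 → 12383.

frame 12383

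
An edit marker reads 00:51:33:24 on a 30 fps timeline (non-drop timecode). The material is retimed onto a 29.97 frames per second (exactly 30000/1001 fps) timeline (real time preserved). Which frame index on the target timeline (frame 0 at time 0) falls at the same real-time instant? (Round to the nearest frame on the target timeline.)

Source frame index: (0×3600 + 51×60 + 33) × 30 + 24 = 92814.
Real time: 92814 / (30) = 15469/5 s.
Target frame: (15469/5) × (30000/1001) = 92814000/1001 ≈ 92721.279 → 92721.

frame 92721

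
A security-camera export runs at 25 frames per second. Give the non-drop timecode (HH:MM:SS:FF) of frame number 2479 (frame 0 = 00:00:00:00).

2479 ÷ 25 = 99 full seconds, remainder 4 frames.
99 s = 0 h 1 min 39 s.
Timecode: 00:01:39:04.

00:01:39:04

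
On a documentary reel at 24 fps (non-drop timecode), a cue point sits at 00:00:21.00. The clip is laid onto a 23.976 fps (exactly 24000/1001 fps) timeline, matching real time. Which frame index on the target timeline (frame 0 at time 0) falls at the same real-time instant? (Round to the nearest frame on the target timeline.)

Source frame index: (0×3600 + 0×60 + 21) × 24 + 0 = 504.
Real time: 504 / (24) = 21 s.
Target frame: (21) × (24000/1001) = 72000/143 ≈ 503.497 → 503.

frame 503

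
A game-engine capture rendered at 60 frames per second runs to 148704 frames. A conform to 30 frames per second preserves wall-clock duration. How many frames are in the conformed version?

Frames at target rate = 148704 × (30) / (60) = 74352.

74352 frames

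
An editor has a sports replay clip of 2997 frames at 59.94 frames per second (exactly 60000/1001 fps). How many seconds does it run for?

49.99995 seconds

Running time = 2997 / (60000/1001) = 49.99995 s.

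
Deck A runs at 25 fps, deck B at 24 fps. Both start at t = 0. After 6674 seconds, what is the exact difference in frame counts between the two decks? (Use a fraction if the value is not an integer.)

6674 frames

A emits 25 × 6674 = 166850 frames; B emits 24 × 6674 = 160176.
Difference = 6674 frames; B is behind A.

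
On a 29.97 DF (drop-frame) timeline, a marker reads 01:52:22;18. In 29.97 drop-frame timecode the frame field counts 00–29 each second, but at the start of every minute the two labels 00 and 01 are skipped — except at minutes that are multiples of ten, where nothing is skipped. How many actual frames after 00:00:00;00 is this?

Complete 10-minute blocks: 11, each 17982 frames → 197802.
Remaining 2 whole minutes in the current block: 1800 + 1 × 1798 = 3598 frames.
Within the current minute: 22 × 30 + 18 − 2 = 676 (labels ;00/;01 skipped at this minute). Total = 197802 + 3598 + 676 = 202076.

202076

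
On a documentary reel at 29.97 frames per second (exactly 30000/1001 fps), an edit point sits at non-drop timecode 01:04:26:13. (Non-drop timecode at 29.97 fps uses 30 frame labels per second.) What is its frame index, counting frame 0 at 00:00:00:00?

Total seconds to the label: (1 × 3600 + 4 × 60 + 26) = 3866.
Frame index = 3866 × 30 + 13 = 115993.

115993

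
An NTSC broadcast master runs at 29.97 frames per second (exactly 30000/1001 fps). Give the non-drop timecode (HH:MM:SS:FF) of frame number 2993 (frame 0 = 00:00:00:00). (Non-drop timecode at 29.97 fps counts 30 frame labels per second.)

00:01:39:23

2993 ÷ 30 = 99 full seconds, remainder 23 frames.
99 s = 0 h 1 min 39 s.
Timecode: 00:01:39:23.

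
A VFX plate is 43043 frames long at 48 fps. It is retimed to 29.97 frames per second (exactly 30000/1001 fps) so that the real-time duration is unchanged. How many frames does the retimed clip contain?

Target frames = source frames × (target rate / source rate) = 43043 × (30000/1001)/(48) = 43043 × 625/1001 = 26875.

26875 frames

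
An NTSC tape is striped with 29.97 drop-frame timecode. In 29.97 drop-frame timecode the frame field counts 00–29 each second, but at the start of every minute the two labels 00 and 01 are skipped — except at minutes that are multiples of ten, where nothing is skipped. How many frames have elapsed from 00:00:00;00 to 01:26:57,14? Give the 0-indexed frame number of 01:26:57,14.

156368

As if non-drop at 30 labels/s: (1 × 3600 + 26 × 60 + 57) × 30 + 14 = 156524.
Minute boundaries passed: 86; those not divisible by 10: 86 − 8 = 78; dropped labels = 2 × 78 = 156.
Actual frame index = 156524 − 156 = 156368.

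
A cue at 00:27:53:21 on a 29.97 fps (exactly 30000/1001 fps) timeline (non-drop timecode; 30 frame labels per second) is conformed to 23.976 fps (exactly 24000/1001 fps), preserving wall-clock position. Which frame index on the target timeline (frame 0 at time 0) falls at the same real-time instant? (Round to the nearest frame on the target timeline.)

Source frame index: (0×3600 + 27×60 + 53) × 30 + 21 = 50211.
Real time: 50211 / (30000/1001) = 16753737/10000 s.
Target frame: (16753737/10000) × (24000/1001) = 200844/5 ≈ 40168.800 → 40169.

frame 40169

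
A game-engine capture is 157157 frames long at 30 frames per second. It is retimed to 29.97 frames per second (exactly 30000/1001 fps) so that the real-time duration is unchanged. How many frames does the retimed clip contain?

157000 frames

Target frames = source frames × (target rate / source rate) = 157157 × (30000/1001)/(30) = 157157 × 1000/1001 = 157000.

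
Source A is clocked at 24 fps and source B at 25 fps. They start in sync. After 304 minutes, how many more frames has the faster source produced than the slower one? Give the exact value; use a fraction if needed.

304 min = 18240 s.
A emits 24 × 18240 = 437760 frames; B emits 25 × 18240 = 456000.
Difference = 18240 frames; B is ahead of A.

18240 frames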